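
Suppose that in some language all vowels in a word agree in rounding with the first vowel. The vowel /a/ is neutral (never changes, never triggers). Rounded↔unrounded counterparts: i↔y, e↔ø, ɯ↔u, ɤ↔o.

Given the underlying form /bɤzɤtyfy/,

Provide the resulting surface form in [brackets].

/y/ harmonizes with /ɤ/ ([-round]) → [i]
/y/ harmonizes with /ɤ/ ([-round]) → [i]

[bɤzɤtifi]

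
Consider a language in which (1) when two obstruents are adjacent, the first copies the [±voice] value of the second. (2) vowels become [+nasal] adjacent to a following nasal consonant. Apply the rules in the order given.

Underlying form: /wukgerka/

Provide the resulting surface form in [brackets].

[wuggerka]

Rule 1: /k/ before /g/ (voiced) → [g]
After rule 1: wuggerka
Rule 2: no segment meets the rule's conditions; no change.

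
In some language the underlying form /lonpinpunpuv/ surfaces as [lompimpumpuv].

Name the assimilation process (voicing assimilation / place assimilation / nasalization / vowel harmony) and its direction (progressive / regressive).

place assimilation, regressive

/n/→[m] /n/→[m] /n/→[m].
Each target copies a feature from the following segment, so the direction is regressive.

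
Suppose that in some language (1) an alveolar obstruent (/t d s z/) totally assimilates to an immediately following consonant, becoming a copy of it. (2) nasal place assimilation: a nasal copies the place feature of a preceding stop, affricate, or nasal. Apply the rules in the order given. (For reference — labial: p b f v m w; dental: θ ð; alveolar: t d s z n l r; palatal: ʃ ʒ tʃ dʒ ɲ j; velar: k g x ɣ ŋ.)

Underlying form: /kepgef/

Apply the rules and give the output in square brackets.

Rule 1: no segment meets the rule's conditions; no change.
After rule 1: kepgef
Rule 2: no segment meets the rule's conditions; no change.

[kepgef]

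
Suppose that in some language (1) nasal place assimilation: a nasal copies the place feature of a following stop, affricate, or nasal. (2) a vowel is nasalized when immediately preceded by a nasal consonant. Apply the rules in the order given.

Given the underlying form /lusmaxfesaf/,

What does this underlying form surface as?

[lusmãxfesaf]

Rule 1: no segment meets the rule's conditions; no change.
After rule 1: lusmaxfesaf
Rule 2: /a/ after nasal /m/ → [ã]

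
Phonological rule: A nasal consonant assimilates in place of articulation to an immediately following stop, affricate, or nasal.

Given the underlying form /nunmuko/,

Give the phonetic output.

/n/ before /m/ (labial) → [m]

[nummuko]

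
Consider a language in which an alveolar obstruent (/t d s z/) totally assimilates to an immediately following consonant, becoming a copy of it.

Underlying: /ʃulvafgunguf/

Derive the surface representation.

no segment meets the rule's conditions; no change.

[ʃulvafgunguf]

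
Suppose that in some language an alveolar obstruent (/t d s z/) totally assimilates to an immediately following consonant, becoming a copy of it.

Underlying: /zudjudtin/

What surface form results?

[zujjuttin]

/d/ before /j/ → [j] (total assimilation)
/d/ before /t/ → [t] (total assimilation)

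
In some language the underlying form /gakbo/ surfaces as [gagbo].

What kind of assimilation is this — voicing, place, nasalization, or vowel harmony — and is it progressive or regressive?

voicing assimilation, regressive

/k/→[g].
Each target copies a feature from the following segment, so the direction is regressive.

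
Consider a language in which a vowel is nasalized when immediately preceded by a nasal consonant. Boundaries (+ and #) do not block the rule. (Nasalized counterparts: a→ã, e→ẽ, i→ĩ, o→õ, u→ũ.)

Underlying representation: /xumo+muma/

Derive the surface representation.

[xumõ+mũmã]

/o/ after nasal /m/ → [õ]
/u/ after nasal /m/ → [ũ]
/a/ after nasal /m/ → [ã]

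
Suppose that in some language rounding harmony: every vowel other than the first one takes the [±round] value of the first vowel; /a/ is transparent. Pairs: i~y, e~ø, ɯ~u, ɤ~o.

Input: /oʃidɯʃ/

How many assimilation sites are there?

2

/i/ harmonizes with /o/ ([+round]) → [y]
/ɯ/ harmonizes with /o/ ([+round]) → [u]
2 segments change.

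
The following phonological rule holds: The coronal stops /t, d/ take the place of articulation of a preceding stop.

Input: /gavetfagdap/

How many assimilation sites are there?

/d/ after /g/ (velar) → [g]
1 segment changes.

1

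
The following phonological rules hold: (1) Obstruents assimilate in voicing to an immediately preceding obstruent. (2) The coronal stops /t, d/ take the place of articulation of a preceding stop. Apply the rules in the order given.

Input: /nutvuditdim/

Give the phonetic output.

[nutfudittim]

Rule 1: /v/ after /t/ (voiceless) → [f]
Rule 1: /d/ after /t/ (voiceless) → [t]
After rule 1: nutfudittim
Rule 2: no segment meets the rule's conditions; no change.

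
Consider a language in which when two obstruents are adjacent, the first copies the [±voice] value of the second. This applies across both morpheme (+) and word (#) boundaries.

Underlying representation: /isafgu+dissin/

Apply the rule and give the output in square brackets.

/f/ before /g/ (voiced) → [v]

[isavgu+dissin]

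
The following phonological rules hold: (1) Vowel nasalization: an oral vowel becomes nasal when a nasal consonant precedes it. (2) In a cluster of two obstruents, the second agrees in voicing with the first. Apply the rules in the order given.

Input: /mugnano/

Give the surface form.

Rule 1: /u/ after nasal /m/ → [ũ]
Rule 1: /a/ after nasal /n/ → [ã]
Rule 1: /o/ after nasal /n/ → [õ]
After rule 1: mũgnãnõ
Rule 2: no segment meets the rule's conditions; no change.

[mũgnãnõ]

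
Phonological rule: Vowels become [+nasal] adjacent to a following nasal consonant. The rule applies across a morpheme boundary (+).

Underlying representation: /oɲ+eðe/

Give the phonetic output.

/o/ before nasal /ɲ/ → [õ]

[õɲ+eðe]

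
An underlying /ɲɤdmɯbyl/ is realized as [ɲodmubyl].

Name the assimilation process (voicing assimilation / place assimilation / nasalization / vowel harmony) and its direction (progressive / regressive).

vowel harmony, regressive

/ɤ/→[o] /ɯ/→[u].
Vowels agree with the last vowel, so the harmony is regressive.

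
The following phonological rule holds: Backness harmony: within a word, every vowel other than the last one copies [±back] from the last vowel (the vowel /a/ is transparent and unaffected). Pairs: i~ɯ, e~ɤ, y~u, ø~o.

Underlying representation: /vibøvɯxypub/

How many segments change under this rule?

3

/i/ harmonizes with /u/ ([+back]) → [ɯ]
/ø/ harmonizes with /u/ ([+back]) → [o]
/y/ harmonizes with /u/ ([+back]) → [u]
3 segments change.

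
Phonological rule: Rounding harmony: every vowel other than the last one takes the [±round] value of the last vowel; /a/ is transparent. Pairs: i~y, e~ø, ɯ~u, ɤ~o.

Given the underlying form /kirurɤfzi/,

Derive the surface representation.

[kirɯrɤfzi]

/u/ harmonizes with /i/ ([-round]) → [ɯ]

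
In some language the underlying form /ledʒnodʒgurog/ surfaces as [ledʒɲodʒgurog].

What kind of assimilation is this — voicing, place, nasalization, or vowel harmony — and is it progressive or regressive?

place assimilation, progressive

/n/→[ɲ].
Each target copies a feature from the preceding segment, so the direction is progressive.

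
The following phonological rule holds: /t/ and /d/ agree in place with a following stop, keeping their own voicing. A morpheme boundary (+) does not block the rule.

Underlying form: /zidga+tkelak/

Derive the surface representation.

[zigga+kkelak]

/d/ before /g/ (velar) → [g]
/t/ before /k/ (velar) → [k]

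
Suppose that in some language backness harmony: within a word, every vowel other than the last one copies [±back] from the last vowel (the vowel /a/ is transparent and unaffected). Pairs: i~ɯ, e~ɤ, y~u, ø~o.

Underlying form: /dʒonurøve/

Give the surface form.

[dʒønyrøve]

/o/ harmonizes with /e/ ([-back]) → [ø]
/u/ harmonizes with /e/ ([-back]) → [y]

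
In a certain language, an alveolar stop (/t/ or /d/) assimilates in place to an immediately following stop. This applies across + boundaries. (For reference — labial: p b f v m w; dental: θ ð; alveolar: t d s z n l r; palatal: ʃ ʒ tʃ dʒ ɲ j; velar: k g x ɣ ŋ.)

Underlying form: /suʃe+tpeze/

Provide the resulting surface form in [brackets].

[suʃe+ppeze]

/t/ before /p/ (labial) → [p]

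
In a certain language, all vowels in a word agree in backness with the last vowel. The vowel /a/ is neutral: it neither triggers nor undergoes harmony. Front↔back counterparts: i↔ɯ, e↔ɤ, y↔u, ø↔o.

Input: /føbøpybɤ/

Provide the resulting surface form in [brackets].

/ø/ harmonizes with /ɤ/ ([+back]) → [o]
/ø/ harmonizes with /ɤ/ ([+back]) → [o]
/y/ harmonizes with /ɤ/ ([+back]) → [u]

[fobopubɤ]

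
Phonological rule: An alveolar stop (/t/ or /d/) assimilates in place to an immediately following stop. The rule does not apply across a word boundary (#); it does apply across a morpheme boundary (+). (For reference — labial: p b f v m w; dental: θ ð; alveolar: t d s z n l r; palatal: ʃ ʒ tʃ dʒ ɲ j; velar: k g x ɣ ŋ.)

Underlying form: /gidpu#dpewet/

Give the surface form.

/d/ before /p/ (labial) → [b]
/d/ before /p/ (labial) → [b]

[gibpu#bpewet]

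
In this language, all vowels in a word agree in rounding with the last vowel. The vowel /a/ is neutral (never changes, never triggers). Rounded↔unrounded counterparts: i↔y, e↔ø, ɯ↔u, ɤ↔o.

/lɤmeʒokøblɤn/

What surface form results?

[lɤmeʒɤkeblɤn]

/o/ harmonizes with /ɤ/ ([-round]) → [ɤ]
/ø/ harmonizes with /ɤ/ ([-round]) → [e]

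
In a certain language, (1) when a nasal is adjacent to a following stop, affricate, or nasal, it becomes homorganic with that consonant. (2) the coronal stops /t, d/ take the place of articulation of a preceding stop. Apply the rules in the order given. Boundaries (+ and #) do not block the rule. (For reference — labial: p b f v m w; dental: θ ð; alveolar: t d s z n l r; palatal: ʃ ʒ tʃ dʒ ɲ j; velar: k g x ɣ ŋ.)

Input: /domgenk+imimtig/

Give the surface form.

Rule 1: /m/ before /g/ (velar) → [ŋ]
Rule 1: /n/ before /k/ (velar) → [ŋ]
Rule 1: /m/ before /t/ (alveolar) → [n]
After rule 1: doŋgeŋk+imintig
Rule 2: no segment meets the rule's conditions; no change.

[doŋgeŋk+imintig]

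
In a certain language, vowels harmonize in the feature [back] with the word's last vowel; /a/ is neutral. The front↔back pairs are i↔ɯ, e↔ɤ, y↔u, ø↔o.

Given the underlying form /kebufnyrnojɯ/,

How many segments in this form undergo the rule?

2

/e/ harmonizes with /ɯ/ ([+back]) → [ɤ]
/y/ harmonizes with /ɯ/ ([+back]) → [u]
2 segments change.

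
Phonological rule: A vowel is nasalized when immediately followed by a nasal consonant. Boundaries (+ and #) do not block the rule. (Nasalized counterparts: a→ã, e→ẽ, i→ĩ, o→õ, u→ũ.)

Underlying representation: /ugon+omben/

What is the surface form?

[ugõn+õmbẽn]

/o/ before nasal /n/ → [õ]
/o/ before nasal /m/ → [õ]
/e/ before nasal /n/ → [ẽ]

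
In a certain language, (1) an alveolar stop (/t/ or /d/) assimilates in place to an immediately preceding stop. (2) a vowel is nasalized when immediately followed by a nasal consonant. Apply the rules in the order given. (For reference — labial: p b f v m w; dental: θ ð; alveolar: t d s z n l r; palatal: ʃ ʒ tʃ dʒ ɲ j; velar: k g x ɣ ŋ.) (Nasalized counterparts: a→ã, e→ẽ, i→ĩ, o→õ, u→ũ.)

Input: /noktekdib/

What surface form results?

[nokkekgib]

Rule 1: /t/ after /k/ (velar) → [k]
Rule 1: /d/ after /k/ (velar) → [g]
After rule 1: nokkekgib
Rule 2: no segment meets the rule's conditions; no change.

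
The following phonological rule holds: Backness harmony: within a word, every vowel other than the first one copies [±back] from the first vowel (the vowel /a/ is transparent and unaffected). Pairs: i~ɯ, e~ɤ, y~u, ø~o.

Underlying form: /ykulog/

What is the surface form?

[ykyløg]

/u/ harmonizes with /y/ ([-back]) → [y]
/o/ harmonizes with /y/ ([-back]) → [ø]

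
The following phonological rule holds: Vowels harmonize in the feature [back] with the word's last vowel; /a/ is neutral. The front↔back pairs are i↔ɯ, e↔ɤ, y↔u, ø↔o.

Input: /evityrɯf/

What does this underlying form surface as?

/e/ harmonizes with /ɯ/ ([+back]) → [ɤ]
/i/ harmonizes with /ɯ/ ([+back]) → [ɯ]
/y/ harmonizes with /ɯ/ ([+back]) → [u]

[ɤvɯturɯf]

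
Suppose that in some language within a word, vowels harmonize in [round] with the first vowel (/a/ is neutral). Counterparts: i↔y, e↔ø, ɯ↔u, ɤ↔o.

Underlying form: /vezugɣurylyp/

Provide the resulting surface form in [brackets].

/u/ harmonizes with /e/ ([-round]) → [ɯ]
/u/ harmonizes with /e/ ([-round]) → [ɯ]
/y/ harmonizes with /e/ ([-round]) → [i]
/y/ harmonizes with /e/ ([-round]) → [i]

[vezɯgɣɯrilip]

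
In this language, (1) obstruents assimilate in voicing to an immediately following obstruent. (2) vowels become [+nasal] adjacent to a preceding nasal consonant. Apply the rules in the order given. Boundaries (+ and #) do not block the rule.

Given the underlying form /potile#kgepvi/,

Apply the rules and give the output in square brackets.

[potile#ggebvi]

Rule 1: /k/ before /g/ (voiced) → [g]
Rule 1: /p/ before /v/ (voiced) → [b]
After rule 1: potile#ggebvi
Rule 2: no segment meets the rule's conditions; no change.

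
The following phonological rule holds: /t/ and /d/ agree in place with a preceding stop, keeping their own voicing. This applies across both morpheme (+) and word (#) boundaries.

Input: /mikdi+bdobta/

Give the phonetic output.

/d/ after /k/ (velar) → [g]
/d/ after /b/ (labial) → [b]
/t/ after /b/ (labial) → [p]

[mikgi+bbobpa]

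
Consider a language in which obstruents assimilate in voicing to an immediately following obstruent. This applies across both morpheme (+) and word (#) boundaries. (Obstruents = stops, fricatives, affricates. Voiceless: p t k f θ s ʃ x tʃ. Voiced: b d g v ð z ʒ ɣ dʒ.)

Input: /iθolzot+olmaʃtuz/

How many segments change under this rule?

0

No segment meets the rule's conditions.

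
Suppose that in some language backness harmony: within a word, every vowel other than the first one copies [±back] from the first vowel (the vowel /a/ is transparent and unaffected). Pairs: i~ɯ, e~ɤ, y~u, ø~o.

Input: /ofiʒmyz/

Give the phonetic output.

/i/ harmonizes with /o/ ([+back]) → [ɯ]
/y/ harmonizes with /o/ ([+back]) → [u]

[ofɯʒmuz]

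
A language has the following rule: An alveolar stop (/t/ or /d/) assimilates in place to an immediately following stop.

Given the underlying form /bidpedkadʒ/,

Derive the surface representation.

/d/ before /p/ (labial) → [b]
/d/ before /k/ (velar) → [g]

[bibpegkadʒ]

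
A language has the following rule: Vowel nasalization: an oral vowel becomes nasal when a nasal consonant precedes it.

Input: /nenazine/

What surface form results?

/e/ after nasal /n/ → [ẽ]
/a/ after nasal /n/ → [ã]
/e/ after nasal /n/ → [ẽ]

[nẽnãzinẽ]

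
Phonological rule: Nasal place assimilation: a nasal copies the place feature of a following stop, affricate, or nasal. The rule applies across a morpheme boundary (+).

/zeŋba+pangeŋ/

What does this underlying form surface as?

[zemba+paŋgeŋ]

/ŋ/ before /b/ (labial) → [m]
/n/ before /g/ (velar) → [ŋ]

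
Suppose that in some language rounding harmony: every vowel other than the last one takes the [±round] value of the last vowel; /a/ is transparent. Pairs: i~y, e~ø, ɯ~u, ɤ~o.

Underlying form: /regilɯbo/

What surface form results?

/e/ harmonizes with /o/ ([+round]) → [ø]
/i/ harmonizes with /o/ ([+round]) → [y]
/ɯ/ harmonizes with /o/ ([+round]) → [u]

[røgylubo]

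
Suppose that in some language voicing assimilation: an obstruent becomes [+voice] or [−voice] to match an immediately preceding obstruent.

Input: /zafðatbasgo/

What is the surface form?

/ð/ after /f/ (voiceless) → [θ]
/b/ after /t/ (voiceless) → [p]
/g/ after /s/ (voiceless) → [k]

[zafθatpasko]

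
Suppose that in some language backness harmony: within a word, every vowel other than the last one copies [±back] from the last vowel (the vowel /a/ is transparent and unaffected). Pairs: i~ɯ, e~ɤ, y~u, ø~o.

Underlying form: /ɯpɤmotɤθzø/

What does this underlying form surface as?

[ipemøteθzø]

/ɯ/ harmonizes with /ø/ ([-back]) → [i]
/ɤ/ harmonizes with /ø/ ([-back]) → [e]
/o/ harmonizes with /ø/ ([-back]) → [ø]
/ɤ/ harmonizes with /ø/ ([-back]) → [e]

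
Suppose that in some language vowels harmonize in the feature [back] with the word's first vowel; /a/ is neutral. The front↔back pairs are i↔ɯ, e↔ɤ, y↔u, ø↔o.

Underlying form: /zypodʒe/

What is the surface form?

/o/ harmonizes with /y/ ([-back]) → [ø]

[zypødʒe]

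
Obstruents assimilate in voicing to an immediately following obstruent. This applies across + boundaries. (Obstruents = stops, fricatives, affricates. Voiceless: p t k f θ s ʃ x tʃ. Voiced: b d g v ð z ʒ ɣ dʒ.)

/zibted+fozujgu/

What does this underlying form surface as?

/b/ before /t/ (voiceless) → [p]
/d/ before /f/ (voiceless) → [t]

[ziptet+fozujgu]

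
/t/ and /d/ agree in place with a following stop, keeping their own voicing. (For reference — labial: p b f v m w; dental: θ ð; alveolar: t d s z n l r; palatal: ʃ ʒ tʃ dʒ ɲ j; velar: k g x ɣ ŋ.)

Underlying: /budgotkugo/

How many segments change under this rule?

2

/d/ before /g/ (velar) → [g]
/t/ before /k/ (velar) → [k]
2 segments change.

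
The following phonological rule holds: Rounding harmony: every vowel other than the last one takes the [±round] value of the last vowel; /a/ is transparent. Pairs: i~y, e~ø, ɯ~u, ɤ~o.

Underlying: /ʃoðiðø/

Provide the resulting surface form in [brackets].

[ʃoðyðø]

/i/ harmonizes with /ø/ ([+round]) → [y]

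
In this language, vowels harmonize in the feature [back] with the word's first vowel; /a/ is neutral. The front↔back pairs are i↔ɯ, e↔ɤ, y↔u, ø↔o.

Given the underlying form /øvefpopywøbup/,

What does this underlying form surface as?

[øvefpøpywøbyp]

/o/ harmonizes with /ø/ ([-back]) → [ø]
/u/ harmonizes with /ø/ ([-back]) → [y]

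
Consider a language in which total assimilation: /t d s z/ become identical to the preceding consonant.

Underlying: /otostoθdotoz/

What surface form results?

/t/ after /s/ → [s] (total assimilation)
/d/ after /θ/ → [θ] (total assimilation)

[otossoθθotoz]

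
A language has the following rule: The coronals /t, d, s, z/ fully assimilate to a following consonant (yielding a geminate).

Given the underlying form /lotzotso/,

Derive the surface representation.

[lozzosso]

/t/ before /z/ → [z] (total assimilation)
/t/ before /s/ → [s] (total assimilation)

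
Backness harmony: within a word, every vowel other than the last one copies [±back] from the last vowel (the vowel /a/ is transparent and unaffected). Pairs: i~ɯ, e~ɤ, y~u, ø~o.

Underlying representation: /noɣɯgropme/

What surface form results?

[nøɣigrøpme]

/o/ harmonizes with /e/ ([-back]) → [ø]
/ɯ/ harmonizes with /e/ ([-back]) → [i]
/o/ harmonizes with /e/ ([-back]) → [ø]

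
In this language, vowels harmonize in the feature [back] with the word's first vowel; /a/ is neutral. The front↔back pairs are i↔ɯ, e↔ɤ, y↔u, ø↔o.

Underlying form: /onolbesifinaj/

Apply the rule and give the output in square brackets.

[onolbɤsɯfɯnaj]

/e/ harmonizes with /o/ ([+back]) → [ɤ]
/i/ harmonizes with /o/ ([+back]) → [ɯ]
/i/ harmonizes with /o/ ([+back]) → [ɯ]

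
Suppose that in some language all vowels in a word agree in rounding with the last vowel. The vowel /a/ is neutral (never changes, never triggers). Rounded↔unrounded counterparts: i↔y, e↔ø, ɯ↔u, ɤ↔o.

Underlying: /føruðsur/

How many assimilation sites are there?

No segment meets the rule's conditions.

0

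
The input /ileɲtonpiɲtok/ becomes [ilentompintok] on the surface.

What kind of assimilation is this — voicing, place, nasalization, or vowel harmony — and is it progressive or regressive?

/ɲ/→[n] /n/→[m] /ɲ/→[n].
Each target copies a feature from the following segment, so the direction is regressive.

place assimilation, regressive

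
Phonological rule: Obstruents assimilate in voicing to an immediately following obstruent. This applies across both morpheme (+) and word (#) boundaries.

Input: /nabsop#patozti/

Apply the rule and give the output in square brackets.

[napsop#patosti]

/b/ before /s/ (voiceless) → [p]
/z/ before /t/ (voiceless) → [s]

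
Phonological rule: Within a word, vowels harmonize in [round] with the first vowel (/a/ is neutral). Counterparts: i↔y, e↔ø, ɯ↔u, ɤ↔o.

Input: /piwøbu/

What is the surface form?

/ø/ harmonizes with /i/ ([-round]) → [e]
/u/ harmonizes with /i/ ([-round]) → [ɯ]

[piwebɯ]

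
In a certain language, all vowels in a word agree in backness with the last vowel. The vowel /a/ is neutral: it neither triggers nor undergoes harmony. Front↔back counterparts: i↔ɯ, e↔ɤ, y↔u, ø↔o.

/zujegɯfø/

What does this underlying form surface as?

/u/ harmonizes with /ø/ ([-back]) → [y]
/ɯ/ harmonizes with /ø/ ([-back]) → [i]

[zyjegifø]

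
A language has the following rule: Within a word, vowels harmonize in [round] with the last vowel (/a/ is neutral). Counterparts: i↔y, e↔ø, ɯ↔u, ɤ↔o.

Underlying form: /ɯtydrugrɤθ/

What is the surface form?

/y/ harmonizes with /ɤ/ ([-round]) → [i]
/u/ harmonizes with /ɤ/ ([-round]) → [ɯ]

[ɯtidrɯgrɤθ]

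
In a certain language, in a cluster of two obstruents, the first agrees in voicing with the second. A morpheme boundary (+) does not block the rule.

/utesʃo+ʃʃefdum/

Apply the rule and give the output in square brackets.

/f/ before /d/ (voiced) → [v]

[utesʃo+ʃʃevdum]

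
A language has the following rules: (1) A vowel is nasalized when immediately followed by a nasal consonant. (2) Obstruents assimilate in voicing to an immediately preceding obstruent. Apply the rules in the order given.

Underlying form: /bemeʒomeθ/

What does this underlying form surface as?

[bẽmeʒõmeθ]

Rule 1: /e/ before nasal /m/ → [ẽ]
Rule 1: /o/ before nasal /m/ → [õ]
After rule 1: bẽmeʒõmeθ
Rule 2: no segment meets the rule's conditions; no change.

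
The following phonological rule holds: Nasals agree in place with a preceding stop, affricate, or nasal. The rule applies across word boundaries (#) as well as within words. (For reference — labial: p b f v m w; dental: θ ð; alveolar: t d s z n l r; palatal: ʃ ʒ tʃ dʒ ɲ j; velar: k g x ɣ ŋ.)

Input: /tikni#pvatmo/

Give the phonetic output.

/n/ after /k/ (velar) → [ŋ]
/m/ after /t/ (alveolar) → [n]

[tikŋi#pvatno]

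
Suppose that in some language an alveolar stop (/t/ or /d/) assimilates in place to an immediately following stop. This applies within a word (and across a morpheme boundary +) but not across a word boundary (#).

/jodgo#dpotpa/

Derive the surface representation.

[joggo#bpoppa]

/d/ before /g/ (velar) → [g]
/d/ before /p/ (labial) → [b]
/t/ before /p/ (labial) → [p]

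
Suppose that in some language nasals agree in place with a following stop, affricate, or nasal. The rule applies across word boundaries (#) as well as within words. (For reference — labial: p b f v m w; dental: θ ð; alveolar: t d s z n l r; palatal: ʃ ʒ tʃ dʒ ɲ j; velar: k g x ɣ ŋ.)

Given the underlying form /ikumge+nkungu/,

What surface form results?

[ikuŋge+ŋkuŋgu]

/m/ before /g/ (velar) → [ŋ]
/n/ before /k/ (velar) → [ŋ]
/n/ before /g/ (velar) → [ŋ]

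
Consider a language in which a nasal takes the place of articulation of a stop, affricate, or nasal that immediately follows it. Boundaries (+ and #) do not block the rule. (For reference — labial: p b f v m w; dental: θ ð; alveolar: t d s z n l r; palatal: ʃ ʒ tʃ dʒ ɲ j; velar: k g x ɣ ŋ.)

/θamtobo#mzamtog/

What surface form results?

/m/ before /t/ (alveolar) → [n]
/m/ before /t/ (alveolar) → [n]

[θantobo#mzantog]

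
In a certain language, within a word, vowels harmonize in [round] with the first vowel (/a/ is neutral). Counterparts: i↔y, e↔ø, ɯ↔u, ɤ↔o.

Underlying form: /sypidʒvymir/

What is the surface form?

[sypydʒvymyr]

/i/ harmonizes with /y/ ([+round]) → [y]
/i/ harmonizes with /y/ ([+round]) → [y]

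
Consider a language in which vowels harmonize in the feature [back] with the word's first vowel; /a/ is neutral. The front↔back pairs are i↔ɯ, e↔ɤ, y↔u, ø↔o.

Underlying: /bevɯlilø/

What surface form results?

/ɯ/ harmonizes with /e/ ([-back]) → [i]

[bevililø]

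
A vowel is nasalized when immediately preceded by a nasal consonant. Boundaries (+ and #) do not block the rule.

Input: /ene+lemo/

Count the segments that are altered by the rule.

2

/e/ after nasal /n/ → [ẽ]
/o/ after nasal /m/ → [õ]
2 segments change.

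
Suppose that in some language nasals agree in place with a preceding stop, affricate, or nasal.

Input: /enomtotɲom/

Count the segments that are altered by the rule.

1

/ɲ/ after /t/ (alveolar) → [n]
1 segment changes.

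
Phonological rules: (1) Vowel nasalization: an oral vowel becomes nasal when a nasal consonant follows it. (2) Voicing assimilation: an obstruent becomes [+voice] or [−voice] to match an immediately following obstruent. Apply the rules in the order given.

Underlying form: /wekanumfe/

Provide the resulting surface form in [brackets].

[wekãnũmfe]

Rule 1: /a/ before nasal /n/ → [ã]
Rule 1: /u/ before nasal /m/ → [ũ]
After rule 1: wekãnũmfe
Rule 2: no segment meets the rule's conditions; no change.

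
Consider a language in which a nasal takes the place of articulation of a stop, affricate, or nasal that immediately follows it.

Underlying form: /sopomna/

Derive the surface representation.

/m/ before /n/ (alveolar) → [n]

[soponna]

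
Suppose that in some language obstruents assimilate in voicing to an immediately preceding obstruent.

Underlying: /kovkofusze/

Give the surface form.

/k/ after /v/ (voiced) → [g]
/z/ after /s/ (voiceless) → [s]

[kovgofusse]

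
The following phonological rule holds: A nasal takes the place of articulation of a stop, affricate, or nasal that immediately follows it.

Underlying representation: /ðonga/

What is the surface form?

/n/ before /g/ (velar) → [ŋ]

[ðoŋga]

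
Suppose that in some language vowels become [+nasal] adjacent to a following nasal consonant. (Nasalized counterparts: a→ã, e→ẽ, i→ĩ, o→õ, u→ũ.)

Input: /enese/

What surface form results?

[ẽnese]

/e/ before nasal /n/ → [ẽ]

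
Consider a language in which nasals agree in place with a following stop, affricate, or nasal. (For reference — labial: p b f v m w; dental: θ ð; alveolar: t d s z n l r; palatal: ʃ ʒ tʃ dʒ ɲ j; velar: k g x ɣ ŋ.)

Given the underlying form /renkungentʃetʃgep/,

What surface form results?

[reŋkuŋgeɲtʃetʃgep]

/n/ before /k/ (velar) → [ŋ]
/n/ before /g/ (velar) → [ŋ]
/n/ before /tʃ/ (palatal) → [ɲ]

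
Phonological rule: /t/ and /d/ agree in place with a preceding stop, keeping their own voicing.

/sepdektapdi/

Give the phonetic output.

/d/ after /p/ (labial) → [b]
/t/ after /k/ (velar) → [k]
/d/ after /p/ (labial) → [b]

[sepbekkapbi]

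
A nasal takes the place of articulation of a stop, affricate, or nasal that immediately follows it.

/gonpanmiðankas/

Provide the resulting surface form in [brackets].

/n/ before /p/ (labial) → [m]
/n/ before /m/ (labial) → [m]
/n/ before /k/ (velar) → [ŋ]

[gompammiðaŋkas]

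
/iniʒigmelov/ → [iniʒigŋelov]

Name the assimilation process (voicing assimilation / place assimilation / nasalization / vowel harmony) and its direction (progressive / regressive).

/m/→[ŋ].
Each target copies a feature from the preceding segment, so the direction is progressive.

place assimilation, progressive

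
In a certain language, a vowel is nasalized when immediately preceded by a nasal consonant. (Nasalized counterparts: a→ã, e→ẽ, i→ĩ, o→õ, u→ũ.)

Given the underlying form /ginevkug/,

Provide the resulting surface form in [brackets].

[ginẽvkug]

/e/ after nasal /n/ → [ẽ]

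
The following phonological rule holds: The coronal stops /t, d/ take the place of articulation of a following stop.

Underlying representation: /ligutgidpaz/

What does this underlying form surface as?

/t/ before /g/ (velar) → [k]
/d/ before /p/ (labial) → [b]

[ligukgibpaz]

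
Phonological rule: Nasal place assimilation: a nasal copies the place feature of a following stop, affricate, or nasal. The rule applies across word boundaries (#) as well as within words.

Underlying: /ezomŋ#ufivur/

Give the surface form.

[ezoŋŋ#ufivur]

/m/ before /ŋ/ (velar) → [ŋ]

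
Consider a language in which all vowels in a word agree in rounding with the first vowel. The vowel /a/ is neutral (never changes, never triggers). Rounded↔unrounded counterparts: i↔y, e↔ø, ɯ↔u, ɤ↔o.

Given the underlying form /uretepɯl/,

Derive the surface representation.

[urøtøpul]

/e/ harmonizes with /u/ ([+round]) → [ø]
/e/ harmonizes with /u/ ([+round]) → [ø]
/ɯ/ harmonizes with /u/ ([+round]) → [u]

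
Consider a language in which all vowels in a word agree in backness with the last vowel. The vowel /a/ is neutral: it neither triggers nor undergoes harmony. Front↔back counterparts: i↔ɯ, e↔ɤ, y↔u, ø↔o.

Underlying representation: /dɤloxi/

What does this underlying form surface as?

/ɤ/ harmonizes with /i/ ([-back]) → [e]
/o/ harmonizes with /i/ ([-back]) → [ø]

[deløxi]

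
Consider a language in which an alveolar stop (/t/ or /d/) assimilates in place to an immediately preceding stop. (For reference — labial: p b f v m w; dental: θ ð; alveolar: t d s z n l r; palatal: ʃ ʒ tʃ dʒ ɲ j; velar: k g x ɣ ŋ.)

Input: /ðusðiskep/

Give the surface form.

no segment meets the rule's conditions; no change.

[ðusðiskep]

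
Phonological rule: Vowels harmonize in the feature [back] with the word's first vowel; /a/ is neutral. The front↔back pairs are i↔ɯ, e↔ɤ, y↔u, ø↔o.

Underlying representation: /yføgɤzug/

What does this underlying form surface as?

[yføgezyg]

/ɤ/ harmonizes with /y/ ([-back]) → [e]
/u/ harmonizes with /y/ ([-back]) → [y]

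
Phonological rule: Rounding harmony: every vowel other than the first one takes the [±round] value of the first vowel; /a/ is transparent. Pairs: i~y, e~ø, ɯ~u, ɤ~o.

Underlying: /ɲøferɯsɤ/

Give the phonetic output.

[ɲøføruso]

/e/ harmonizes with /ø/ ([+round]) → [ø]
/ɯ/ harmonizes with /ø/ ([+round]) → [u]
/ɤ/ harmonizes with /ø/ ([+round]) → [o]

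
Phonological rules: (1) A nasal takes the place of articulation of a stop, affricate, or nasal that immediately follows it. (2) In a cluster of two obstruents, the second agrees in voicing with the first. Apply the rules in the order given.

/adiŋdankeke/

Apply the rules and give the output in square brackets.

Rule 1: /ŋ/ before /d/ (alveolar) → [n]
Rule 1: /n/ before /k/ (velar) → [ŋ]
After rule 1: adindaŋkeke
Rule 2: no segment meets the rule's conditions; no change.

[adindaŋkeke]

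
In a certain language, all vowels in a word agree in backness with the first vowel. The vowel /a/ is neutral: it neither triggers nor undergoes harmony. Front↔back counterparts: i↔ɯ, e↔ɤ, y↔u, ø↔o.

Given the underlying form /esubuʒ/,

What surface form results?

[esybyʒ]

/u/ harmonizes with /e/ ([-back]) → [y]
/u/ harmonizes with /e/ ([-back]) → [y]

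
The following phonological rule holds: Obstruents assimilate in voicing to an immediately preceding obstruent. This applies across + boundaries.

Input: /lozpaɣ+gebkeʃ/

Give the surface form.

[lozbaɣ+gebgeʃ]

/p/ after /z/ (voiced) → [b]
/k/ after /b/ (voiced) → [g]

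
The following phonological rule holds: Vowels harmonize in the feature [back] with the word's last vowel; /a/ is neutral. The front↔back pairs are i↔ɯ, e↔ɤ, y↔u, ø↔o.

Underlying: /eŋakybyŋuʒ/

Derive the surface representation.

/e/ harmonizes with /u/ ([+back]) → [ɤ]
/y/ harmonizes with /u/ ([+back]) → [u]
/y/ harmonizes with /u/ ([+back]) → [u]

[ɤŋakubuŋuʒ]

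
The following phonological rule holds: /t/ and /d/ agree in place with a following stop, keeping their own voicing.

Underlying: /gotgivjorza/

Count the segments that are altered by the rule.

/t/ before /g/ (velar) → [k]
1 segment changes.

1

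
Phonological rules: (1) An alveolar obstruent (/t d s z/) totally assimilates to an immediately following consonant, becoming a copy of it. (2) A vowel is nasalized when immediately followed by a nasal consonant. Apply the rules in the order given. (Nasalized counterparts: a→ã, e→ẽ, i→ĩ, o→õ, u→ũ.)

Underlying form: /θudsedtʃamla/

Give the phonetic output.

[θussetʃtʃãmla]

Rule 1: /d/ before /s/ → [s] (total assimilation)
Rule 1: /d/ before /tʃ/ → [tʃ] (total assimilation)
After rule 1: θussetʃtʃamla
Rule 2: /a/ before nasal /m/ → [ã]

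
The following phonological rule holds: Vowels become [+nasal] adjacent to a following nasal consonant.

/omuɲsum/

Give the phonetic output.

[õmũɲsũm]

/o/ before nasal /m/ → [õ]
/u/ before nasal /ɲ/ → [ũ]
/u/ before nasal /m/ → [ũ]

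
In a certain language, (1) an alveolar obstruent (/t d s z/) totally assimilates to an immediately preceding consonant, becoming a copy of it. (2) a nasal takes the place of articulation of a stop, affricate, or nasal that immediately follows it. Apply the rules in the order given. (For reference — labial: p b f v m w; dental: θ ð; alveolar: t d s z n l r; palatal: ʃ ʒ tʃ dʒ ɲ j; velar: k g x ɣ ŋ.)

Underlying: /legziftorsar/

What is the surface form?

Rule 1: /z/ after /g/ → [g] (total assimilation)
Rule 1: /t/ after /f/ → [f] (total assimilation)
Rule 1: /s/ after /r/ → [r] (total assimilation)
After rule 1: leggifforrar
Rule 2: no segment meets the rule's conditions; no change.

[leggifforrar]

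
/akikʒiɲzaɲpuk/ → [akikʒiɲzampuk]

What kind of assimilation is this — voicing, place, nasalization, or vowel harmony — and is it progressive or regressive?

place assimilation, regressive

/ɲ/→[m].
Each target copies a feature from the following segment, so the direction is regressive.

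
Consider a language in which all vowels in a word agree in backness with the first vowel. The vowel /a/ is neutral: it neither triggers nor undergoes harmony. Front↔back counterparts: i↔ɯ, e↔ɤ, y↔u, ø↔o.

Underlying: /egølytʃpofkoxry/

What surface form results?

[egølytʃpøfkøxry]

/o/ harmonizes with /e/ ([-back]) → [ø]
/o/ harmonizes with /e/ ([-back]) → [ø]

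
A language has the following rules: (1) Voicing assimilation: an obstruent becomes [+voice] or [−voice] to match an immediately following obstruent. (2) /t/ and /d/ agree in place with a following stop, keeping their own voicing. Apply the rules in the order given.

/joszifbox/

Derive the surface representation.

[jozzivbox]

Rule 1: /s/ before /z/ (voiced) → [z]
Rule 1: /f/ before /b/ (voiced) → [v]
After rule 1: jozzivbox
Rule 2: no segment meets the rule's conditions; no change.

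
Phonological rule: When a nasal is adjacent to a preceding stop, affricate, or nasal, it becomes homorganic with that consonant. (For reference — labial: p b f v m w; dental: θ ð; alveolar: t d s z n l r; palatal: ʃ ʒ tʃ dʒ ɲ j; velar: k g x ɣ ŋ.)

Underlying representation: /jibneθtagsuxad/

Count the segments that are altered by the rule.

1

/n/ after /b/ (labial) → [m]
1 segment changes.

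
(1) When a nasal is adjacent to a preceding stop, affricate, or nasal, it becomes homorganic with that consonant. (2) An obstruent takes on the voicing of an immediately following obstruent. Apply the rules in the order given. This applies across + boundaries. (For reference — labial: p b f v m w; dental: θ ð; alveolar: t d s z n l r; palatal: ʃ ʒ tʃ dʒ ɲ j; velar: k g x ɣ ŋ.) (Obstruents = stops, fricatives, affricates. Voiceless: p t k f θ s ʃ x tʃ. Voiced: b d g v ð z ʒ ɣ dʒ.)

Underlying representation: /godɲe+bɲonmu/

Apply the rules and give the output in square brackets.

Rule 1: /ɲ/ after /d/ (alveolar) → [n]
Rule 1: /ɲ/ after /b/ (labial) → [m]
Rule 1: /m/ after /n/ (alveolar) → [n]
After rule 1: godne+bmonnu
Rule 2: no segment meets the rule's conditions; no change.

[godne+bmonnu]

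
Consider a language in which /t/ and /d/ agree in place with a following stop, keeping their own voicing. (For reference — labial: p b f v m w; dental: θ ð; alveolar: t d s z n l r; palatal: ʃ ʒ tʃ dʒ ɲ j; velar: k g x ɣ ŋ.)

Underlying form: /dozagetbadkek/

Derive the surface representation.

/t/ before /b/ (labial) → [p]
/d/ before /k/ (velar) → [g]

[dozagepbagkek]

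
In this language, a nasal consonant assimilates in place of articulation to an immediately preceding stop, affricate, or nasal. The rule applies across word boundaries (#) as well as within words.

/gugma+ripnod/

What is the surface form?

[gugŋa+ripmod]

/m/ after /g/ (velar) → [ŋ]
/n/ after /p/ (labial) → [m]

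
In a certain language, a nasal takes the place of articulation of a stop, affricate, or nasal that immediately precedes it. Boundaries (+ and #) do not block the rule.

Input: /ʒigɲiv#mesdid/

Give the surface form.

/ɲ/ after /g/ (velar) → [ŋ]

[ʒigŋiv#mesdid]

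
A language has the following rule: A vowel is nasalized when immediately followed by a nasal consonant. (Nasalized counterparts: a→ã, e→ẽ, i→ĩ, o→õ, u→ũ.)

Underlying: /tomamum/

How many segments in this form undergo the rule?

/o/ before nasal /m/ → [õ]
/a/ before nasal /m/ → [ã]
/u/ before nasal /m/ → [ũ]
3 segments change.

3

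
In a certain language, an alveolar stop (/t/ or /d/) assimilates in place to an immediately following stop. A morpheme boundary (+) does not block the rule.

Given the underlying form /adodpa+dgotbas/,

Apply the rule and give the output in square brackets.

[adobpa+ggopbas]

/d/ before /p/ (labial) → [b]
/d/ before /g/ (velar) → [g]
/t/ before /b/ (labial) → [p]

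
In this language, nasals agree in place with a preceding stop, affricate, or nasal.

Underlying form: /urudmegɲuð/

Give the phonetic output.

[urudnegŋuð]

/m/ after /d/ (alveolar) → [n]
/ɲ/ after /g/ (velar) → [ŋ]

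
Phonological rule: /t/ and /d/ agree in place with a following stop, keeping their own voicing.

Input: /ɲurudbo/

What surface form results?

[ɲurubbo]

/d/ before /b/ (labial) → [b]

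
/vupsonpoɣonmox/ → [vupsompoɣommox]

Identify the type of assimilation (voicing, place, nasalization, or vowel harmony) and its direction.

/n/→[m] /n/→[m].
Each target copies a feature from the following segment, so the direction is regressive.

place assimilation, regressive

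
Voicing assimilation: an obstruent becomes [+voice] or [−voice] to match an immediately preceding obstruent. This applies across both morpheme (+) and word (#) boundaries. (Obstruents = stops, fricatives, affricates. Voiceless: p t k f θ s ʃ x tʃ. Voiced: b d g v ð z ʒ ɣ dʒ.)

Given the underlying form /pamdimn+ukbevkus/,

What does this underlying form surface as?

/b/ after /k/ (voiceless) → [p]
/k/ after /v/ (voiced) → [g]

[pamdimn+ukpevgus]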